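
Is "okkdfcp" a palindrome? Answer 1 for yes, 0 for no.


Input: okkdfcp
Reversed: pcfdkko
  Compare pos 0 ('o') with pos 6 ('p'): MISMATCH
  Compare pos 1 ('k') with pos 5 ('c'): MISMATCH
  Compare pos 2 ('k') with pos 4 ('f'): MISMATCH
Result: not a palindrome

0


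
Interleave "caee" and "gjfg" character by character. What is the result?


Interleaving "caee" and "gjfg":
  Position 0: 'c' from first, 'g' from second => "cg"
  Position 1: 'a' from first, 'j' from second => "aj"
  Position 2: 'e' from first, 'f' from second => "ef"
  Position 3: 'e' from first, 'g' from second => "eg"
Result: cgajefeg

cgajefeg


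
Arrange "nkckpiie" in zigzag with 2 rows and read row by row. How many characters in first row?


Zigzag "nkckpiie" into 2 rows:
Placing characters:
  'n' => row 0
  'k' => row 1
  'c' => row 0
  'k' => row 1
  'p' => row 0
  'i' => row 1
  'i' => row 0
  'e' => row 1
Rows:
  Row 0: "ncpi"
  Row 1: "kkie"
First row length: 4

4


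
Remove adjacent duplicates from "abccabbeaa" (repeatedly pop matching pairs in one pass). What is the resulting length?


Input: abccabbeaa
Stack-based adjacent duplicate removal:
  Read 'a': push. Stack: a
  Read 'b': push. Stack: ab
  Read 'c': push. Stack: abc
  Read 'c': matches stack top 'c' => pop. Stack: ab
  Read 'a': push. Stack: aba
  Read 'b': push. Stack: abab
  Read 'b': matches stack top 'b' => pop. Stack: aba
  Read 'e': push. Stack: abae
  Read 'a': push. Stack: abaea
  Read 'a': matches stack top 'a' => pop. Stack: abae
Final stack: "abae" (length 4)

4


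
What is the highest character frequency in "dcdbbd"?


Input: dcdbbd
Character counts:
  'b': 2
  'c': 1
  'd': 3
Maximum frequency: 3

3


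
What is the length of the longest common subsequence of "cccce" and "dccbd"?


LCS of "cccce" and "dccbd"
DP table:
           d    c    c    b    d
      0    0    0    0    0    0
  c   0    0    1    1    1    1
  c   0    0    1    2    2    2
  c   0    0    1    2    2    2
  c   0    0    1    2    2    2
  e   0    0    1    2    2    2
LCS length = dp[5][5] = 2

2


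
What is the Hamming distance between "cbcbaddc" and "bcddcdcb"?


Comparing "cbcbaddc" and "bcddcdcb" position by position:
  Position 0: 'c' vs 'b' => differ
  Position 1: 'b' vs 'c' => differ
  Position 2: 'c' vs 'd' => differ
  Position 3: 'b' vs 'd' => differ
  Position 4: 'a' vs 'c' => differ
  Position 5: 'd' vs 'd' => same
  Position 6: 'd' vs 'c' => differ
  Position 7: 'c' vs 'b' => differ
Total differences (Hamming distance): 7

7


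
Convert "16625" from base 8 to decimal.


Input: "16625" in base 8
Positional expansion:
  Digit '1' (value 1) x 8^4 = 4096
  Digit '6' (value 6) x 8^3 = 3072
  Digit '6' (value 6) x 8^2 = 384
  Digit '2' (value 2) x 8^1 = 16
  Digit '5' (value 5) x 8^0 = 5
Sum = 7573

7573


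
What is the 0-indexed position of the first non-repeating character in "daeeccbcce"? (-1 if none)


Input: daeeccbcce
Character frequencies:
  'a': 1
  'b': 1
  'c': 4
  'd': 1
  'e': 3
Scanning left to right for freq == 1:
  Position 0 ('d'): unique! => answer = 0

0


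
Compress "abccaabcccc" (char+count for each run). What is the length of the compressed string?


Input: abccaabcccc
Runs:
  'a' x 1 => "a1"
  'b' x 1 => "b1"
  'c' x 2 => "c2"
  'a' x 2 => "a2"
  'b' x 1 => "b1"
  'c' x 4 => "c4"
Compressed: "a1b1c2a2b1c4"
Compressed length: 12

12


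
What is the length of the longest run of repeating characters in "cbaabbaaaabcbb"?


Input: "cbaabbaaaabcbb"
Scanning for longest run:
  Position 1 ('b'): new char, reset run to 1
  Position 2 ('a'): new char, reset run to 1
  Position 3 ('a'): continues run of 'a', length=2
  Position 4 ('b'): new char, reset run to 1
  Position 5 ('b'): continues run of 'b', length=2
  Position 6 ('a'): new char, reset run to 1
  Position 7 ('a'): continues run of 'a', length=2
  Position 8 ('a'): continues run of 'a', length=3
  Position 9 ('a'): continues run of 'a', length=4
  Position 10 ('b'): new char, reset run to 1
  Position 11 ('c'): new char, reset run to 1
  Position 12 ('b'): new char, reset run to 1
  Position 13 ('b'): continues run of 'b', length=2
Longest run: 'a' with length 4

4


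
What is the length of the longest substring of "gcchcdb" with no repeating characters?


Input: "gcchcdb"
Sliding window (track last position of each char):
  Position 0 ('g'): window [0,0] length 1 -- new best
  Position 1 ('c'): window [0,1] length 2 -- new best
  Position 2 ('c'): repeat (last at 1), move window start to 2
  Position 2 ('c'): window [2,2] length 1
  Position 3 ('h'): window [2,3] length 2
  Position 4 ('c'): repeat (last at 2), move window start to 3
  Position 4 ('c'): window [3,4] length 2
  Position 5 ('d'): window [3,5] length 3 -- new best
  Position 6 ('b'): window [3,6] length 4 -- new best
Longest substring with no repeats: "hcdb" with length 4

4


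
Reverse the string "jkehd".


Input: jkehd
Reading characters right to left:
  Position 4: 'd'
  Position 3: 'h'
  Position 2: 'e'
  Position 1: 'k'
  Position 0: 'j'
Reversed: dhekj

dhekj


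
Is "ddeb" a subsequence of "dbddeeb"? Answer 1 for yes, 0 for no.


Check if "ddeb" is a subsequence of "dbddeeb"
Greedy scan:
  Position 0 ('d'): matches sub[0] = 'd'
  Position 1 ('b'): no match needed
  Position 2 ('d'): matches sub[1] = 'd'
  Position 3 ('d'): no match needed
  Position 4 ('e'): matches sub[2] = 'e'
  Position 5 ('e'): no match needed
  Position 6 ('b'): matches sub[3] = 'b'
All 4 characters matched => is a subsequence

1


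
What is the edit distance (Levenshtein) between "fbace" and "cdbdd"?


Computing edit distance: "fbace" -> "cdbdd"
DP table:
           c    d    b    d    d
      0    1    2    3    4    5
  f   1    1    2    3    4    5
  b   2    2    2    2    3    4
  a   3    3    3    3    3    4
  c   4    3    4    4    4    4
  e   5    4    4    5    5    5
Edit distance = dp[5][5] = 5

5


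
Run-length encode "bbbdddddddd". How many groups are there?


Input: bbbdddddddd
Scanning for consecutive runs:
  Group 1: 'b' x 3 (positions 0-2)
  Group 2: 'd' x 8 (positions 3-10)
Total groups: 2

2


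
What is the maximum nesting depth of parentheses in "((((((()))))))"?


Input: "((((((()))))))"
Tracking depth:
  Position 0 '(': depth becomes 1
  Position 1 '(': depth becomes 2
  Position 2 '(': depth becomes 3
  Position 3 '(': depth becomes 4
  Position 4 '(': depth becomes 5
  Position 5 '(': depth becomes 6
  Position 6 '(': depth becomes 7
  Position 7 ')': depth becomes 6
  Position 8 ')': depth becomes 5
  Position 9 ')': depth becomes 4
  Position 10 ')': depth becomes 3
  Position 11 ')': depth becomes 2
  Position 12 ')': depth becomes 1
  Position 13 ')': depth becomes 0
Maximum depth reached: 7

7


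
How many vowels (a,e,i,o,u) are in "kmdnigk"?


Input: kmdnigk
Checking each character:
  'k' at position 0: consonant
  'm' at position 1: consonant
  'd' at position 2: consonant
  'n' at position 3: consonant
  'i' at position 4: vowel (running total: 1)
  'g' at position 5: consonant
  'k' at position 6: consonant
Total vowels: 1

1


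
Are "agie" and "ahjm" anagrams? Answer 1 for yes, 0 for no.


Strings: "agie", "ahjm"
Sorted first:  aegi
Sorted second: ahjm
Differ at position 1: 'e' vs 'h' => not anagrams

0


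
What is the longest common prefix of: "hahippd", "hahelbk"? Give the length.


Words: hahippd, hahelbk
  Position 0: all 'h' => match
  Position 1: all 'a' => match
  Position 2: all 'h' => match
  Position 3: ('i', 'e') => mismatch, stop
LCP = "hah" (length 3)

3


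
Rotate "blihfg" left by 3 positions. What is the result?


Input: "blihfg", rotate left by 3
First 3 characters: "bli"
Remaining characters: "hfg"
Concatenate remaining + first: "hfg" + "bli" = "hfgbli"

hfgbli


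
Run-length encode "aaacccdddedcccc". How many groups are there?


Input: aaacccdddedcccc
Scanning for consecutive runs:
  Group 1: 'a' x 3 (positions 0-2)
  Group 2: 'c' x 3 (positions 3-5)
  Group 3: 'd' x 3 (positions 6-8)
  Group 4: 'e' x 1 (positions 9-9)
  Group 5: 'd' x 1 (positions 10-10)
  Group 6: 'c' x 4 (positions 11-14)
Total groups: 6

6


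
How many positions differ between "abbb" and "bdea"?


Comparing "abbb" and "bdea" position by position:
  Position 0: 'a' vs 'b' => DIFFER
  Position 1: 'b' vs 'd' => DIFFER
  Position 2: 'b' vs 'e' => DIFFER
  Position 3: 'b' vs 'a' => DIFFER
Positions that differ: 4

4


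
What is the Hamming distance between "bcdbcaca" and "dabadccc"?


Comparing "bcdbcaca" and "dabadccc" position by position:
  Position 0: 'b' vs 'd' => differ
  Position 1: 'c' vs 'a' => differ
  Position 2: 'd' vs 'b' => differ
  Position 3: 'b' vs 'a' => differ
  Position 4: 'c' vs 'd' => differ
  Position 5: 'a' vs 'c' => differ
  Position 6: 'c' vs 'c' => same
  Position 7: 'a' vs 'c' => differ
Total differences (Hamming distance): 7

7


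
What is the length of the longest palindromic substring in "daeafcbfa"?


Input: "daeafcbfa"
Checking substrings for palindromes:
  [1:4] "aea" (len 3) => palindrome
Longest palindromic substring: "aea" with length 3

3


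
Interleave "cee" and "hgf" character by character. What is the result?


Interleaving "cee" and "hgf":
  Position 0: 'c' from first, 'h' from second => "ch"
  Position 1: 'e' from first, 'g' from second => "eg"
  Position 2: 'e' from first, 'f' from second => "ef"
Result: chegef

chegef


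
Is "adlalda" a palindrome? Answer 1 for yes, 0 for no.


Input: adlalda
Reversed: adlalda
  Compare pos 0 ('a') with pos 6 ('a'): match
  Compare pos 1 ('d') with pos 5 ('d'): match
  Compare pos 2 ('l') with pos 4 ('l'): match
Result: palindrome

1


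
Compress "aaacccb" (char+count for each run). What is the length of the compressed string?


Input: aaacccb
Runs:
  'a' x 3 => "a3"
  'c' x 3 => "c3"
  'b' x 1 => "b1"
Compressed: "a3c3b1"
Compressed length: 6

6


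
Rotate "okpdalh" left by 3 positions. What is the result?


Input: "okpdalh", rotate left by 3
First 3 characters: "okp"
Remaining characters: "dalh"
Concatenate remaining + first: "dalh" + "okp" = "dalhokp"

dalhokp


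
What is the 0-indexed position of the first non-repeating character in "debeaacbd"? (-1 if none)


Input: debeaacbd
Character frequencies:
  'a': 2
  'b': 2
  'c': 1
  'd': 2
  'e': 2
Scanning left to right for freq == 1:
  Position 0 ('d'): freq=2, skip
  Position 1 ('e'): freq=2, skip
  Position 2 ('b'): freq=2, skip
  Position 3 ('e'): freq=2, skip
  Position 4 ('a'): freq=2, skip
  Position 5 ('a'): freq=2, skip
  Position 6 ('c'): unique! => answer = 6

6


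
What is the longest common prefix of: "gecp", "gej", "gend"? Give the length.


Words: gecp, gej, gend
  Position 0: all 'g' => match
  Position 1: all 'e' => match
  Position 2: ('c', 'j', 'n') => mismatch, stop
LCP = "ge" (length 2)

2


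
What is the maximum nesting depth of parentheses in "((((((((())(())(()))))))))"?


Input: "((((((((())(())(()))))))))"
Tracking depth:
  Position 0 '(': depth becomes 1
  Position 1 '(': depth becomes 2
  Position 2 '(': depth becomes 3
  Position 3 '(': depth becomes 4
  Position 4 '(': depth becomes 5
  Position 5 '(': depth becomes 6
  Position 6 '(': depth becomes 7
  Position 7 '(': depth becomes 8
  Position 8 '(': depth becomes 9
  Position 9 ')': depth becomes 8
  Position 10 ')': depth becomes 7
  Position 11 '(': depth becomes 8
  Position 12 '(': depth becomes 9
  Position 13 ')': depth becomes 8
  Position 14 ')': depth becomes 7
  Position 15 '(': depth becomes 8
  Position 16 '(': depth becomes 9
  Position 17 ')': depth becomes 8
  Position 18 ')': depth becomes 7
  Position 19 ')': depth becomes 6
  Position 20 ')': depth becomes 5
  Position 21 ')': depth becomes 4
  Position 22 ')': depth becomes 3
  Position 23 ')': depth becomes 2
  Position 24 ')': depth becomes 1
  Position 25 ')': depth becomes 0
Maximum depth reached: 9

9


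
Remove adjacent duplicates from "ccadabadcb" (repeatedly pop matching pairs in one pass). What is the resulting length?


Input: ccadabadcb
Stack-based adjacent duplicate removal:
  Read 'c': push. Stack: c
  Read 'c': matches stack top 'c' => pop. Stack: (empty)
  Read 'a': push. Stack: a
  Read 'd': push. Stack: ad
  Read 'a': push. Stack: ada
  Read 'b': push. Stack: adab
  Read 'a': push. Stack: adaba
  Read 'd': push. Stack: adabad
  Read 'c': push. Stack: adabadc
  Read 'b': push. Stack: adabadcb
Final stack: "adabadcb" (length 8)

8


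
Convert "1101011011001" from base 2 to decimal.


Input: "1101011011001" in base 2
Positional expansion:
  Digit '1' (value 1) x 2^12 = 4096
  Digit '1' (value 1) x 2^11 = 2048
  Digit '0' (value 0) x 2^10 = 0
  Digit '1' (value 1) x 2^9 = 512
  Digit '0' (value 0) x 2^8 = 0
  Digit '1' (value 1) x 2^7 = 128
  Digit '1' (value 1) x 2^6 = 64
  Digit '0' (value 0) x 2^5 = 0
  Digit '1' (value 1) x 2^4 = 16
  Digit '1' (value 1) x 2^3 = 8
  Digit '0' (value 0) x 2^2 = 0
  Digit '0' (value 0) x 2^1 = 0
  Digit '1' (value 1) x 2^0 = 1
Sum = 6873

6873


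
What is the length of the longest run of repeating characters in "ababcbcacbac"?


Input: "ababcbcacbac"
Scanning for longest run:
  Position 1 ('b'): new char, reset run to 1
  Position 2 ('a'): new char, reset run to 1
  Position 3 ('b'): new char, reset run to 1
  Position 4 ('c'): new char, reset run to 1
  Position 5 ('b'): new char, reset run to 1
  Position 6 ('c'): new char, reset run to 1
  Position 7 ('a'): new char, reset run to 1
  Position 8 ('c'): new char, reset run to 1
  Position 9 ('b'): new char, reset run to 1
  Position 10 ('a'): new char, reset run to 1
  Position 11 ('c'): new char, reset run to 1
Longest run: 'a' with length 1

1


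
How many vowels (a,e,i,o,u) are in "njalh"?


Input: njalh
Checking each character:
  'n' at position 0: consonant
  'j' at position 1: consonant
  'a' at position 2: vowel (running total: 1)
  'l' at position 3: consonant
  'h' at position 4: consonant
Total vowels: 1

1


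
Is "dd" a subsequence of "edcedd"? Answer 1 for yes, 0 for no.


Check if "dd" is a subsequence of "edcedd"
Greedy scan:
  Position 0 ('e'): no match needed
  Position 1 ('d'): matches sub[0] = 'd'
  Position 2 ('c'): no match needed
  Position 3 ('e'): no match needed
  Position 4 ('d'): matches sub[1] = 'd'
  Position 5 ('d'): no match needed
All 2 characters matched => is a subsequence

1


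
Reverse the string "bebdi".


Input: bebdi
Reading characters right to left:
  Position 4: 'i'
  Position 3: 'd'
  Position 2: 'b'
  Position 1: 'e'
  Position 0: 'b'
Reversed: idbeb

idbeb


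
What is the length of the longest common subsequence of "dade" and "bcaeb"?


LCS of "dade" and "bcaeb"
DP table:
           b    c    a    e    b
      0    0    0    0    0    0
  d   0    0    0    0    0    0
  a   0    0    0    1    1    1
  d   0    0    0    1    1    1
  e   0    0    0    1    2    2
LCS length = dp[4][5] = 2

2


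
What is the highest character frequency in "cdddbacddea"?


Input: cdddbacddea
Character counts:
  'a': 2
  'b': 1
  'c': 2
  'd': 5
  'e': 1
Maximum frequency: 5

5


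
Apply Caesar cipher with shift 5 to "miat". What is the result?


Caesar cipher: shift "miat" by 5
  'm' (pos 12) + 5 = pos 17 = 'r'
  'i' (pos 8) + 5 = pos 13 = 'n'
  'a' (pos 0) + 5 = pos 5 = 'f'
  't' (pos 19) + 5 = pos 24 = 'y'
Result: rnfy

rnfy


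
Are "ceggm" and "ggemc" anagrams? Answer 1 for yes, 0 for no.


Strings: "ceggm", "ggemc"
Sorted first:  ceggm
Sorted second: ceggm
Sorted forms match => anagrams

1


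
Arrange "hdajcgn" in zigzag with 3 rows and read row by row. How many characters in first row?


Zigzag "hdajcgn" into 3 rows:
Placing characters:
  'h' => row 0
  'd' => row 1
  'a' => row 2
  'j' => row 1
  'c' => row 0
  'g' => row 1
  'n' => row 2
Rows:
  Row 0: "hc"
  Row 1: "djg"
  Row 2: "an"
First row length: 2

2


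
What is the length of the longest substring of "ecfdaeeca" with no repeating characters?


Input: "ecfdaeeca"
Sliding window (track last position of each char):
  Position 0 ('e'): window [0,0] length 1 -- new best
  Position 1 ('c'): window [0,1] length 2 -- new best
  Position 2 ('f'): window [0,2] length 3 -- new best
  Position 3 ('d'): window [0,3] length 4 -- new best
  Position 4 ('a'): window [0,4] length 5 -- new best
  Position 5 ('e'): repeat (last at 0), move window start to 1
  Position 5 ('e'): window [1,5] length 5
  Position 6 ('e'): repeat (last at 5), move window start to 6
  Position 6 ('e'): window [6,6] length 1
  Position 7 ('c'): window [6,7] length 2
  Position 8 ('a'): window [6,8] length 3
Longest substring with no repeats: "ecfda" with length 5

5


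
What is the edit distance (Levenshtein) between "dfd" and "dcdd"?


Computing edit distance: "dfd" -> "dcdd"
DP table:
           d    c    d    d
      0    1    2    3    4
  d   1    0    1    2    3
  f   2    1    1    2    3
  d   3    2    2    1    2
Edit distance = dp[3][4] = 2

2


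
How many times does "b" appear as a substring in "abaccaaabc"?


Searching for "b" in "abaccaaabc"
Scanning each position:
  Position 0: "a" => no
  Position 1: "b" => MATCH
  Position 2: "a" => no
  Position 3: "c" => no
  Position 4: "c" => no
  Position 5: "a" => no
  Position 6: "a" => no
  Position 7: "a" => no
  Position 8: "b" => MATCH
  Position 9: "c" => no
Total occurrences: 2

2


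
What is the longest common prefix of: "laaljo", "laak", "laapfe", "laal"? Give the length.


Words: laaljo, laak, laapfe, laal
  Position 0: all 'l' => match
  Position 1: all 'a' => match
  Position 2: all 'a' => match
  Position 3: ('l', 'k', 'p', 'l') => mismatch, stop
LCP = "laa" (length 3)

3


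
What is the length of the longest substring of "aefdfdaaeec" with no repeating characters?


Input: "aefdfdaaeec"
Sliding window (track last position of each char):
  Position 0 ('a'): window [0,0] length 1 -- new best
  Position 1 ('e'): window [0,1] length 2 -- new best
  Position 2 ('f'): window [0,2] length 3 -- new best
  Position 3 ('d'): window [0,3] length 4 -- new best
  Position 4 ('f'): repeat (last at 2), move window start to 3
  Position 4 ('f'): window [3,4] length 2
  Position 5 ('d'): repeat (last at 3), move window start to 4
  Position 5 ('d'): window [4,5] length 2
  Position 6 ('a'): window [4,6] length 3
  Position 7 ('a'): repeat (last at 6), move window start to 7
  Position 7 ('a'): window [7,7] length 1
  Position 8 ('e'): window [7,8] length 2
  Position 9 ('e'): repeat (last at 8), move window start to 9
  Position 9 ('e'): window [9,9] length 1
  Position 10 ('c'): window [9,10] length 2
Longest substring with no repeats: "aefd" with length 4

4


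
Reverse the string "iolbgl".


Input: iolbgl
Reading characters right to left:
  Position 5: 'l'
  Position 4: 'g'
  Position 3: 'b'
  Position 2: 'l'
  Position 1: 'o'
  Position 0: 'i'
Reversed: lgbloi

lgbloi


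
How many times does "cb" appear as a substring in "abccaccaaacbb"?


Searching for "cb" in "abccaccaaacbb"
Scanning each position:
  Position 0: "ab" => no
  Position 1: "bc" => no
  Position 2: "cc" => no
  Position 3: "ca" => no
  Position 4: "ac" => no
  Position 5: "cc" => no
  Position 6: "ca" => no
  Position 7: "aa" => no
  Position 8: "aa" => no
  Position 9: "ac" => no
  Position 10: "cb" => MATCH
  Position 11: "bb" => no
Total occurrences: 1

1


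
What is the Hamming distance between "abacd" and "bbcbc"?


Comparing "abacd" and "bbcbc" position by position:
  Position 0: 'a' vs 'b' => differ
  Position 1: 'b' vs 'b' => same
  Position 2: 'a' vs 'c' => differ
  Position 3: 'c' vs 'b' => differ
  Position 4: 'd' vs 'c' => differ
Total differences (Hamming distance): 4

4


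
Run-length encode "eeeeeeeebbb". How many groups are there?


Input: eeeeeeeebbb
Scanning for consecutive runs:
  Group 1: 'e' x 8 (positions 0-7)
  Group 2: 'b' x 3 (positions 8-10)
Total groups: 2

2


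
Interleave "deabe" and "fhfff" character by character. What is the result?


Interleaving "deabe" and "fhfff":
  Position 0: 'd' from first, 'f' from second => "df"
  Position 1: 'e' from first, 'h' from second => "eh"
  Position 2: 'a' from first, 'f' from second => "af"
  Position 3: 'b' from first, 'f' from second => "bf"
  Position 4: 'e' from first, 'f' from second => "ef"
Result: dfehafbfef

dfehafbfef


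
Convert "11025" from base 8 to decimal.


Input: "11025" in base 8
Positional expansion:
  Digit '1' (value 1) x 8^4 = 4096
  Digit '1' (value 1) x 8^3 = 512
  Digit '0' (value 0) x 8^2 = 0
  Digit '2' (value 2) x 8^1 = 16
  Digit '5' (value 5) x 8^0 = 5
Sum = 4629

4629


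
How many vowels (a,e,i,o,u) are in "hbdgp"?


Input: hbdgp
Checking each character:
  'h' at position 0: consonant
  'b' at position 1: consonant
  'd' at position 2: consonant
  'g' at position 3: consonant
  'p' at position 4: consonant
Total vowels: 0

0


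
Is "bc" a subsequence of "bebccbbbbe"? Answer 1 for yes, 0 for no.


Check if "bc" is a subsequence of "bebccbbbbe"
Greedy scan:
  Position 0 ('b'): matches sub[0] = 'b'
  Position 1 ('e'): no match needed
  Position 2 ('b'): no match needed
  Position 3 ('c'): matches sub[1] = 'c'
  Position 4 ('c'): no match needed
  Position 5 ('b'): no match needed
  Position 6 ('b'): no match needed
  Position 7 ('b'): no match needed
  Position 8 ('b'): no match needed
  Position 9 ('e'): no match needed
All 2 characters matched => is a subsequence

1


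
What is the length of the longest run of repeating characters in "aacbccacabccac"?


Input: "aacbccacabccac"
Scanning for longest run:
  Position 1 ('a'): continues run of 'a', length=2
  Position 2 ('c'): new char, reset run to 1
  Position 3 ('b'): new char, reset run to 1
  Position 4 ('c'): new char, reset run to 1
  Position 5 ('c'): continues run of 'c', length=2
  Position 6 ('a'): new char, reset run to 1
  Position 7 ('c'): new char, reset run to 1
  Position 8 ('a'): new char, reset run to 1
  Position 9 ('b'): new char, reset run to 1
  Position 10 ('c'): new char, reset run to 1
  Position 11 ('c'): continues run of 'c', length=2
  Position 12 ('a'): new char, reset run to 1
  Position 13 ('c'): new char, reset run to 1
Longest run: 'a' with length 2

2


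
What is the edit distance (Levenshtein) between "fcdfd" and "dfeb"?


Computing edit distance: "fcdfd" -> "dfeb"
DP table:
           d    f    e    b
      0    1    2    3    4
  f   1    1    1    2    3
  c   2    2    2    2    3
  d   3    2    3    3    3
  f   4    3    2    3    4
  d   5    4    3    3    4
Edit distance = dp[5][4] = 4

4


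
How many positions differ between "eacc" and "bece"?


Comparing "eacc" and "bece" position by position:
  Position 0: 'e' vs 'b' => DIFFER
  Position 1: 'a' vs 'e' => DIFFER
  Position 2: 'c' vs 'c' => same
  Position 3: 'c' vs 'e' => DIFFER
Positions that differ: 3

3


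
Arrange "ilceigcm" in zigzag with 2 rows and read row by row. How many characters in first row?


Zigzag "ilceigcm" into 2 rows:
Placing characters:
  'i' => row 0
  'l' => row 1
  'c' => row 0
  'e' => row 1
  'i' => row 0
  'g' => row 1
  'c' => row 0
  'm' => row 1
Rows:
  Row 0: "icic"
  Row 1: "legm"
First row length: 4

4


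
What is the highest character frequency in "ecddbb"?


Input: ecddbb
Character counts:
  'b': 2
  'c': 1
  'd': 2
  'e': 1
Maximum frequency: 2

2


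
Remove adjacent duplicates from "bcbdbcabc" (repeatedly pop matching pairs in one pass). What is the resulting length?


Input: bcbdbcabc
Stack-based adjacent duplicate removal:
  Read 'b': push. Stack: b
  Read 'c': push. Stack: bc
  Read 'b': push. Stack: bcb
  Read 'd': push. Stack: bcbd
  Read 'b': push. Stack: bcbdb
  Read 'c': push. Stack: bcbdbc
  Read 'a': push. Stack: bcbdbca
  Read 'b': push. Stack: bcbdbcab
  Read 'c': push. Stack: bcbdbcabc
Final stack: "bcbdbcabc" (length 9)

9


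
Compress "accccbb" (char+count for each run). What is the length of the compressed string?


Input: accccbb
Runs:
  'a' x 1 => "a1"
  'c' x 4 => "c4"
  'b' x 2 => "b2"
Compressed: "a1c4b2"
Compressed length: 6

6


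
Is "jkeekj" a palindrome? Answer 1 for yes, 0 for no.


Input: jkeekj
Reversed: jkeekj
  Compare pos 0 ('j') with pos 5 ('j'): match
  Compare pos 1 ('k') with pos 4 ('k'): match
  Compare pos 2 ('e') with pos 3 ('e'): match
Result: palindrome

1


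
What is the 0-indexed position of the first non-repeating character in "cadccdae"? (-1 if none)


Input: cadccdae
Character frequencies:
  'a': 2
  'c': 3
  'd': 2
  'e': 1
Scanning left to right for freq == 1:
  Position 0 ('c'): freq=3, skip
  Position 1 ('a'): freq=2, skip
  Position 2 ('d'): freq=2, skip
  Position 3 ('c'): freq=3, skip
  Position 4 ('c'): freq=3, skip
  Position 5 ('d'): freq=2, skip
  Position 6 ('a'): freq=2, skip
  Position 7 ('e'): unique! => answer = 7

7


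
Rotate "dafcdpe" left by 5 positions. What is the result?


Input: "dafcdpe", rotate left by 5
First 5 characters: "dafcd"
Remaining characters: "pe"
Concatenate remaining + first: "pe" + "dafcd" = "pedafcd"

pedafcd


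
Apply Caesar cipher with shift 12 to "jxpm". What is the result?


Caesar cipher: shift "jxpm" by 12
  'j' (pos 9) + 12 = pos 21 = 'v'
  'x' (pos 23) + 12 = pos 9 = 'j'
  'p' (pos 15) + 12 = pos 1 = 'b'
  'm' (pos 12) + 12 = pos 24 = 'y'
Result: vjby

vjby


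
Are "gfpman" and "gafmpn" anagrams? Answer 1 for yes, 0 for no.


Strings: "gfpman", "gafmpn"
Sorted first:  afgmnp
Sorted second: afgmnp
Sorted forms match => anagrams

1


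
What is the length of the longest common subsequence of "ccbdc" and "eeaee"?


LCS of "ccbdc" and "eeaee"
DP table:
           e    e    a    e    e
      0    0    0    0    0    0
  c   0    0    0    0    0    0
  c   0    0    0    0    0    0
  b   0    0    0    0    0    0
  d   0    0    0    0    0    0
  c   0    0    0    0    0    0
LCS length = dp[5][5] = 0

0


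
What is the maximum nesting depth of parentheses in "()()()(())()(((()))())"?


Input: "()()()(())()(((()))())"
Tracking depth:
  Position 0 '(': depth becomes 1
  Position 1 ')': depth becomes 0
  Position 2 '(': depth becomes 1
  Position 3 ')': depth becomes 0
  Position 4 '(': depth becomes 1
  Position 5 ')': depth becomes 0
  Position 6 '(': depth becomes 1
  Position 7 '(': depth becomes 2
  Position 8 ')': depth becomes 1
  Position 9 ')': depth becomes 0
  Position 10 '(': depth becomes 1
  Position 11 ')': depth becomes 0
  Position 12 '(': depth becomes 1
  Position 13 '(': depth becomes 2
  Position 14 '(': depth becomes 3
  Position 15 '(': depth becomes 4
  Position 16 ')': depth becomes 3
  Position 17 ')': depth becomes 2
  Position 18 ')': depth becomes 1
  Position 19 '(': depth becomes 2
  Position 20 ')': depth becomes 1
  Position 21 ')': depth becomes 0
Maximum depth reached: 4

4


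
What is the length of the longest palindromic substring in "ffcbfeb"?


Input: "ffcbfeb"
Checking substrings for palindromes:
  [0:2] "ff" (len 2) => palindrome
Longest palindromic substring: "ff" with length 2

2


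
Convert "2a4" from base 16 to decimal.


Input: "2a4" in base 16
Positional expansion:
  Digit '2' (value 2) x 16^2 = 512
  Digit 'a' (value 10) x 16^1 = 160
  Digit '4' (value 4) x 16^0 = 4
Sum = 676

676


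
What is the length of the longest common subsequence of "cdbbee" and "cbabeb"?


LCS of "cdbbee" and "cbabeb"
DP table:
           c    b    a    b    e    b
      0    0    0    0    0    0    0
  c   0    1    1    1    1    1    1
  d   0    1    1    1    1    1    1
  b   0    1    2    2    2    2    2
  b   0    1    2    2    3    3    3
  e   0    1    2    2    3    4    4
  e   0    1    2    2    3    4    4
LCS length = dp[6][6] = 4

4


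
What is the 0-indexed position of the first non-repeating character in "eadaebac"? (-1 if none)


Input: eadaebac
Character frequencies:
  'a': 3
  'b': 1
  'c': 1
  'd': 1
  'e': 2
Scanning left to right for freq == 1:
  Position 0 ('e'): freq=2, skip
  Position 1 ('a'): freq=3, skip
  Position 2 ('d'): unique! => answer = 2

2


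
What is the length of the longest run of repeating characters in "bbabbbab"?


Input: "bbabbbab"
Scanning for longest run:
  Position 1 ('b'): continues run of 'b', length=2
  Position 2 ('a'): new char, reset run to 1
  Position 3 ('b'): new char, reset run to 1
  Position 4 ('b'): continues run of 'b', length=2
  Position 5 ('b'): continues run of 'b', length=3
  Position 6 ('a'): new char, reset run to 1
  Position 7 ('b'): new char, reset run to 1
Longest run: 'b' with length 3

3


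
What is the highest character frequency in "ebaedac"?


Input: ebaedac
Character counts:
  'a': 2
  'b': 1
  'c': 1
  'd': 1
  'e': 2
Maximum frequency: 2

2


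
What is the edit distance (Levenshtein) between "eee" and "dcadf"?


Computing edit distance: "eee" -> "dcadf"
DP table:
           d    c    a    d    f
      0    1    2    3    4    5
  e   1    1    2    3    4    5
  e   2    2    2    3    4    5
  e   3    3    3    3    4    5
Edit distance = dp[3][5] = 5

5


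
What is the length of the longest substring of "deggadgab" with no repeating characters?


Input: "deggadgab"
Sliding window (track last position of each char):
  Position 0 ('d'): window [0,0] length 1 -- new best
  Position 1 ('e'): window [0,1] length 2 -- new best
  Position 2 ('g'): window [0,2] length 3 -- new best
  Position 3 ('g'): repeat (last at 2), move window start to 3
  Position 3 ('g'): window [3,3] length 1
  Position 4 ('a'): window [3,4] length 2
  Position 5 ('d'): window [3,5] length 3
  Position 6 ('g'): repeat (last at 3), move window start to 4
  Position 6 ('g'): window [4,6] length 3
  Position 7 ('a'): repeat (last at 4), move window start to 5
  Position 7 ('a'): window [5,7] length 3
  Position 8 ('b'): window [5,8] length 4 -- new best
Longest substring with no repeats: "dgab" with length 4

4


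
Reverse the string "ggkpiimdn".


Input: ggkpiimdn
Reading characters right to left:
  Position 8: 'n'
  Position 7: 'd'
  Position 6: 'm'
  Position 5: 'i'
  Position 4: 'i'
  Position 3: 'p'
  Position 2: 'k'
  Position 1: 'g'
  Position 0: 'g'
Reversed: ndmiipkgg

ndmiipkgg


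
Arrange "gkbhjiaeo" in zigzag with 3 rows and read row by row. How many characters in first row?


Zigzag "gkbhjiaeo" into 3 rows:
Placing characters:
  'g' => row 0
  'k' => row 1
  'b' => row 2
  'h' => row 1
  'j' => row 0
  'i' => row 1
  'a' => row 2
  'e' => row 1
  'o' => row 0
Rows:
  Row 0: "gjo"
  Row 1: "khie"
  Row 2: "ba"
First row length: 3

3


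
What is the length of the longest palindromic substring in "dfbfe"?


Input: "dfbfe"
Checking substrings for palindromes:
  [1:4] "fbf" (len 3) => palindrome
Longest palindromic substring: "fbf" with length 3

3


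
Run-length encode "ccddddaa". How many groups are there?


Input: ccddddaa
Scanning for consecutive runs:
  Group 1: 'c' x 2 (positions 0-1)
  Group 2: 'd' x 4 (positions 2-5)
  Group 3: 'a' x 2 (positions 6-7)
Total groups: 3

3


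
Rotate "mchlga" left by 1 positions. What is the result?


Input: "mchlga", rotate left by 1
First 1 characters: "m"
Remaining characters: "chlga"
Concatenate remaining + first: "chlga" + "m" = "chlgam"

chlgam


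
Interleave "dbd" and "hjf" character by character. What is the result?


Interleaving "dbd" and "hjf":
  Position 0: 'd' from first, 'h' from second => "dh"
  Position 1: 'b' from first, 'j' from second => "bj"
  Position 2: 'd' from first, 'f' from second => "df"
Result: dhbjdf

dhbjdf


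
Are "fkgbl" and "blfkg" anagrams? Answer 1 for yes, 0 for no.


Strings: "fkgbl", "blfkg"
Sorted first:  bfgkl
Sorted second: bfgkl
Sorted forms match => anagrams

1


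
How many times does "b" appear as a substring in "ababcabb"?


Searching for "b" in "ababcabb"
Scanning each position:
  Position 0: "a" => no
  Position 1: "b" => MATCH
  Position 2: "a" => no
  Position 3: "b" => MATCH
  Position 4: "c" => no
  Position 5: "a" => no
  Position 6: "b" => MATCH
  Position 7: "b" => MATCH
Total occurrences: 4

4


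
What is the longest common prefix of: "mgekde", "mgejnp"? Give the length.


Words: mgekde, mgejnp
  Position 0: all 'm' => match
  Position 1: all 'g' => match
  Position 2: all 'e' => match
  Position 3: ('k', 'j') => mismatch, stop
LCP = "mge" (length 3)

3


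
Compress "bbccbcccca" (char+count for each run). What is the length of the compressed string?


Input: bbccbcccca
Runs:
  'b' x 2 => "b2"
  'c' x 2 => "c2"
  'b' x 1 => "b1"
  'c' x 4 => "c4"
  'a' x 1 => "a1"
Compressed: "b2c2b1c4a1"
Compressed length: 10

10


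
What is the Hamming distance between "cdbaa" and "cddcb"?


Comparing "cdbaa" and "cddcb" position by position:
  Position 0: 'c' vs 'c' => same
  Position 1: 'd' vs 'd' => same
  Position 2: 'b' vs 'd' => differ
  Position 3: 'a' vs 'c' => differ
  Position 4: 'a' vs 'b' => differ
Total differences (Hamming distance): 3

3


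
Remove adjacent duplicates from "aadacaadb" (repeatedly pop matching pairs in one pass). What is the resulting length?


Input: aadacaadb
Stack-based adjacent duplicate removal:
  Read 'a': push. Stack: a
  Read 'a': matches stack top 'a' => pop. Stack: (empty)
  Read 'd': push. Stack: d
  Read 'a': push. Stack: da
  Read 'c': push. Stack: dac
  Read 'a': push. Stack: daca
  Read 'a': matches stack top 'a' => pop. Stack: dac
  Read 'd': push. Stack: dacd
  Read 'b': push. Stack: dacdb
Final stack: "dacdb" (length 5)

5


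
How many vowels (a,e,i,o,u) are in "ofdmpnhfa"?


Input: ofdmpnhfa
Checking each character:
  'o' at position 0: vowel (running total: 1)
  'f' at position 1: consonant
  'd' at position 2: consonant
  'm' at position 3: consonant
  'p' at position 4: consonant
  'n' at position 5: consonant
  'h' at position 6: consonant
  'f' at position 7: consonant
  'a' at position 8: vowel (running total: 2)
Total vowels: 2

2


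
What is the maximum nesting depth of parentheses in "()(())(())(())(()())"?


Input: "()(())(())(())(()())"
Tracking depth:
  Position 0 '(': depth becomes 1
  Position 1 ')': depth becomes 0
  Position 2 '(': depth becomes 1
  Position 3 '(': depth becomes 2
  Position 4 ')': depth becomes 1
  Position 5 ')': depth becomes 0
  Position 6 '(': depth becomes 1
  Position 7 '(': depth becomes 2
  Position 8 ')': depth becomes 1
  Position 9 ')': depth becomes 0
  Position 10 '(': depth becomes 1
  Position 11 '(': depth becomes 2
  Position 12 ')': depth becomes 1
  Position 13 ')': depth becomes 0
  Position 14 '(': depth becomes 1
  Position 15 '(': depth becomes 2
  Position 16 ')': depth becomes 1
  Position 17 '(': depth becomes 2
  Position 18 ')': depth becomes 1
  Position 19 ')': depth becomes 0
Maximum depth reached: 2

2


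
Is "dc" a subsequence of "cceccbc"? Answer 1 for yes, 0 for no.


Check if "dc" is a subsequence of "cceccbc"
Greedy scan:
  Position 0 ('c'): no match needed
  Position 1 ('c'): no match needed
  Position 2 ('e'): no match needed
  Position 3 ('c'): no match needed
  Position 4 ('c'): no match needed
  Position 5 ('b'): no match needed
  Position 6 ('c'): no match needed
Only matched 0/2 characters => not a subsequence

0


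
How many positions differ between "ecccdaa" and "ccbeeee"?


Comparing "ecccdaa" and "ccbeeee" position by position:
  Position 0: 'e' vs 'c' => DIFFER
  Position 1: 'c' vs 'c' => same
  Position 2: 'c' vs 'b' => DIFFER
  Position 3: 'c' vs 'e' => DIFFER
  Position 4: 'd' vs 'e' => DIFFER
  Position 5: 'a' vs 'e' => DIFFER
  Position 6: 'a' vs 'e' => DIFFER
Positions that differ: 6

6


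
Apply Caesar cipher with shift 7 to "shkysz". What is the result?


Caesar cipher: shift "shkysz" by 7
  's' (pos 18) + 7 = pos 25 = 'z'
  'h' (pos 7) + 7 = pos 14 = 'o'
  'k' (pos 10) + 7 = pos 17 = 'r'
  'y' (pos 24) + 7 = pos 5 = 'f'
  's' (pos 18) + 7 = pos 25 = 'z'
  'z' (pos 25) + 7 = pos 6 = 'g'
Result: zorfzg

zorfzg


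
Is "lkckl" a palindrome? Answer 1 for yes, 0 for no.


Input: lkckl
Reversed: lkckl
  Compare pos 0 ('l') with pos 4 ('l'): match
  Compare pos 1 ('k') with pos 3 ('k'): match
Result: palindrome

1


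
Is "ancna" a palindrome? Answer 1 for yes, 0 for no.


Input: ancna
Reversed: ancna
  Compare pos 0 ('a') with pos 4 ('a'): match
  Compare pos 1 ('n') with pos 3 ('n'): match
Result: palindrome

1


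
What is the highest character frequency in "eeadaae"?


Input: eeadaae
Character counts:
  'a': 3
  'd': 1
  'e': 3
Maximum frequency: 3

3


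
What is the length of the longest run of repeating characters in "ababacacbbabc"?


Input: "ababacacbbabc"
Scanning for longest run:
  Position 1 ('b'): new char, reset run to 1
  Position 2 ('a'): new char, reset run to 1
  Position 3 ('b'): new char, reset run to 1
  Position 4 ('a'): new char, reset run to 1
  Position 5 ('c'): new char, reset run to 1
  Position 6 ('a'): new char, reset run to 1
  Position 7 ('c'): new char, reset run to 1
  Position 8 ('b'): new char, reset run to 1
  Position 9 ('b'): continues run of 'b', length=2
  Position 10 ('a'): new char, reset run to 1
  Position 11 ('b'): new char, reset run to 1
  Position 12 ('c'): new char, reset run to 1
Longest run: 'b' with length 2

2


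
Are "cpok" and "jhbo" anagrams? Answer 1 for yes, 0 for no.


Strings: "cpok", "jhbo"
Sorted first:  ckop
Sorted second: bhjo
Differ at position 0: 'c' vs 'b' => not anagrams

0


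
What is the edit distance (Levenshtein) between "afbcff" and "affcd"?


Computing edit distance: "afbcff" -> "affcd"
DP table:
           a    f    f    c    d
      0    1    2    3    4    5
  a   1    0    1    2    3    4
  f   2    1    0    1    2    3
  b   3    2    1    1    2    3
  c   4    3    2    2    1    2
  f   5    4    3    2    2    2
  f   6    5    4    3    3    3
Edit distance = dp[6][5] = 3

3


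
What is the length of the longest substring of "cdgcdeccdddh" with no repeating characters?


Input: "cdgcdeccdddh"
Sliding window (track last position of each char):
  Position 0 ('c'): window [0,0] length 1 -- new best
  Position 1 ('d'): window [0,1] length 2 -- new best
  Position 2 ('g'): window [0,2] length 3 -- new best
  Position 3 ('c'): repeat (last at 0), move window start to 1
  Position 3 ('c'): window [1,3] length 3
  Position 4 ('d'): repeat (last at 1), move window start to 2
  Position 4 ('d'): window [2,4] length 3
  Position 5 ('e'): window [2,5] length 4 -- new best
  Position 6 ('c'): repeat (last at 3), move window start to 4
  Position 6 ('c'): window [4,6] length 3
  Position 7 ('c'): repeat (last at 6), move window start to 7
  Position 7 ('c'): window [7,7] length 1
  Position 8 ('d'): window [7,8] length 2
  Position 9 ('d'): repeat (last at 8), move window start to 9
  Position 9 ('d'): window [9,9] length 1
  Position 10 ('d'): repeat (last at 9), move window start to 10
  Position 10 ('d'): window [10,10] length 1
  Position 11 ('h'): window [10,11] length 2
Longest substring with no repeats: "gcde" with length 4

4


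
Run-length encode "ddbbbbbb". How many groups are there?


Input: ddbbbbbb
Scanning for consecutive runs:
  Group 1: 'd' x 2 (positions 0-1)
  Group 2: 'b' x 6 (positions 2-7)
Total groups: 2

2


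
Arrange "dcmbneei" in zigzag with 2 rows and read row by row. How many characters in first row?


Zigzag "dcmbneei" into 2 rows:
Placing characters:
  'd' => row 0
  'c' => row 1
  'm' => row 0
  'b' => row 1
  'n' => row 0
  'e' => row 1
  'e' => row 0
  'i' => row 1
Rows:
  Row 0: "dmne"
  Row 1: "cbei"
First row length: 4

4


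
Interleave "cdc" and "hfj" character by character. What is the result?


Interleaving "cdc" and "hfj":
  Position 0: 'c' from first, 'h' from second => "ch"
  Position 1: 'd' from first, 'f' from second => "df"
  Position 2: 'c' from first, 'j' from second => "cj"
Result: chdfcj

chdfcj


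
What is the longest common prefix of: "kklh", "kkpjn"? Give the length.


Words: kklh, kkpjn
  Position 0: all 'k' => match
  Position 1: all 'k' => match
  Position 2: ('l', 'p') => mismatch, stop
LCP = "kk" (length 2)

2
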